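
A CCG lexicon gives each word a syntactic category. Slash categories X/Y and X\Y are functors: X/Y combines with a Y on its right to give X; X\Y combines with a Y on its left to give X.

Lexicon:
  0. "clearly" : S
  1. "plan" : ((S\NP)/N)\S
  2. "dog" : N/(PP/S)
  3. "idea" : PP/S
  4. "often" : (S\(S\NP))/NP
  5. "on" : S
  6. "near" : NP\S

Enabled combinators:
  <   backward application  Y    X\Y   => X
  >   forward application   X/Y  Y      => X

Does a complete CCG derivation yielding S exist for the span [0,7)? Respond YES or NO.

[0,7] S   <
  [0,4] S\NP   >
    [0,2] (S\NP)/N   <
      [0,1] "clearly" : S
      [1,2] "plan" : ((S\NP)/N)\S
    [2,4] N   >
      [2,3] "dog" : N/(PP/S)
      [3,4] "idea" : PP/S
  [4,7] S\(S\NP)   >
    [4,5] "often" : (S\(S\NP))/NP
    [5,7] NP   <
      [5,6] "on" : S
      [6,7] "near" : NP\S

YES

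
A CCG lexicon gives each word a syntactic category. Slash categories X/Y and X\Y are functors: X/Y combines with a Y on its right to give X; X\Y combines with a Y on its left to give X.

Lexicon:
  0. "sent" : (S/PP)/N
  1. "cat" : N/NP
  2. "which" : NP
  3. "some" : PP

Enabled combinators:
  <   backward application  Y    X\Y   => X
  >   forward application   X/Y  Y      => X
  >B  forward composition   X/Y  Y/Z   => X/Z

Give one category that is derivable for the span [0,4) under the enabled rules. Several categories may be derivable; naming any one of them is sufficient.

[0,4] S   >
  [0,3] S/PP   >
    [0,1] "sent" : (S/PP)/N
    [1,3] N   >
      [1,2] "cat" : N/NP
      [2,3] "which" : NP
  [3,4] "some" : PP

S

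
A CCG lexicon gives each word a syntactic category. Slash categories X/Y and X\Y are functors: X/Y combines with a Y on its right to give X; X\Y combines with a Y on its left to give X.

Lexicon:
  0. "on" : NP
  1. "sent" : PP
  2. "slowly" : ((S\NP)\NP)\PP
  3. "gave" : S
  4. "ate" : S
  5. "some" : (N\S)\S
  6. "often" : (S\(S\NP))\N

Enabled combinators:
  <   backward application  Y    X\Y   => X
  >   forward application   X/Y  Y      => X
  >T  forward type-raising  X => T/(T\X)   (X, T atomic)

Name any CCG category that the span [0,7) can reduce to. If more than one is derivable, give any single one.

[0,7] S   <
  [0,3] S\NP   <
    [0,1] "on" : NP
    [1,3] (S\NP)\NP   <
      [1,2] "sent" : PP
      [2,3] "slowly" : ((S\NP)\NP)\PP
  [3,7] S\(S\NP)   <
    [3,6] N   >
      [3,4] N/(N\S)   >T
        [3,4] "gave" : S
      [4,6] N\S   <
        [4,5] "ate" : S
        [5,6] "some" : (N\S)\S
    [6,7] "often" : (S\(S\NP))\N

S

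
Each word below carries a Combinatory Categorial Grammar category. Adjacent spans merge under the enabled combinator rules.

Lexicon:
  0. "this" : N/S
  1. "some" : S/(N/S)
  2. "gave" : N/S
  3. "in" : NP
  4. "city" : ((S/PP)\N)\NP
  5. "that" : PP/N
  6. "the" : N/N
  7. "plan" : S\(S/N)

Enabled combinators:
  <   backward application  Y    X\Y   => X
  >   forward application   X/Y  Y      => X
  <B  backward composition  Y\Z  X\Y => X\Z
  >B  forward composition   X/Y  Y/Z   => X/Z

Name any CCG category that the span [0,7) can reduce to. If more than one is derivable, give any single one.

[0,8] S   <
  [0,7] S/N   >B
    [0,5] S/PP   <
      [0,3] N   >
        [0,1] "this" : N/S
        [1,3] S   >
          [1,2] "some" : S/(N/S)
          [2,3] "gave" : N/S
      [3,5] (S/PP)\N   <
        [3,4] "in" : NP
        [4,5] "city" : ((S/PP)\N)\NP
    [5,7] PP/N   >B
      [5,6] "that" : PP/N
      [6,7] "the" : N/N
  [7,8] "plan" : S\(S/N)

S/N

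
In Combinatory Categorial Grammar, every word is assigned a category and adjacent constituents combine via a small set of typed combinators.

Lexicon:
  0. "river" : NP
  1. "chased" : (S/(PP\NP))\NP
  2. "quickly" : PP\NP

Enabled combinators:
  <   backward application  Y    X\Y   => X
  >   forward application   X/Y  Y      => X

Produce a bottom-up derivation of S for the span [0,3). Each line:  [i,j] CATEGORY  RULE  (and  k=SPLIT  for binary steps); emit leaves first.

[0,3] S   >
  [0,2] S/(PP\NP)   <
    [0,1] "river" : NP
    [1,2] "chased" : (S/(PP\NP))\NP
  [2,3] "quickly" : PP\NP

[0,1] NP  lex  "river"
[1,2] (S/(PP\NP))\NP  lex  "chased"
[0,2] S/(PP\NP)  <  k=1
[2,3] PP\NP  lex  "quickly"
[0,3] S  >  k=2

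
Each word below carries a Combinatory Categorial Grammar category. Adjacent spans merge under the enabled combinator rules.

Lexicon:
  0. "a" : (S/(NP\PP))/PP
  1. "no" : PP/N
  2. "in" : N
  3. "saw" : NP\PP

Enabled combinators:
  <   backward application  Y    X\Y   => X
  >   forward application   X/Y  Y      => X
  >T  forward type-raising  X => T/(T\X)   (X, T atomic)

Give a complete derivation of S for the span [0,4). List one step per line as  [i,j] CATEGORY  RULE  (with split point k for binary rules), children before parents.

[0,4] S   >
  [0,3] S/(NP\PP)   >
    [0,1] "a" : (S/(NP\PP))/PP
    [1,3] PP   >
      [1,2] "no" : PP/N
      [2,3] "in" : N
  [3,4] "saw" : NP\PP

[0,1] (S/(NP\PP))/PP  lex  "a"
[1,2] PP/N  lex  "no"
[2,3] N  lex  "in"
[1,3] PP  >  k=2
[0,3] S/(NP\PP)  >  k=1
[3,4] NP\PP  lex  "saw"
[0,4] S  >  k=3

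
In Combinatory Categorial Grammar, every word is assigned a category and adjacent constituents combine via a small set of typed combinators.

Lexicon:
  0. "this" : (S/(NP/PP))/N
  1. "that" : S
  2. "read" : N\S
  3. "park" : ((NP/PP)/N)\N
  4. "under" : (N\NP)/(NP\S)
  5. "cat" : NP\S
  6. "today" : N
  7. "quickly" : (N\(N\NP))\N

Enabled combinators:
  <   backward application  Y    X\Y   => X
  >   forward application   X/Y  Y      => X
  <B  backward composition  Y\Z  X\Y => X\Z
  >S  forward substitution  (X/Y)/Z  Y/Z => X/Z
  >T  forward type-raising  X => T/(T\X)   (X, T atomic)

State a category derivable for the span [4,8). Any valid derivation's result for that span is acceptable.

N

[0,8] S   >
  [0,4] S/N   >S
    [0,1] "this" : (S/(NP/PP))/N
    [1,4] (NP/PP)/N   <
      [1,3] N   <
        [1,2] "that" : S
        [2,3] "read" : N\S
      [3,4] "park" : ((NP/PP)/N)\N
  [4,8] N   <
    [4,6] N\NP   >
      [4,5] "under" : (N\NP)/(NP\S)
      [5,6] "cat" : NP\S
    [6,8] N\(N\NP)   <
      [6,7] "today" : N
      [7,8] "quickly" : (N\(N\NP))\N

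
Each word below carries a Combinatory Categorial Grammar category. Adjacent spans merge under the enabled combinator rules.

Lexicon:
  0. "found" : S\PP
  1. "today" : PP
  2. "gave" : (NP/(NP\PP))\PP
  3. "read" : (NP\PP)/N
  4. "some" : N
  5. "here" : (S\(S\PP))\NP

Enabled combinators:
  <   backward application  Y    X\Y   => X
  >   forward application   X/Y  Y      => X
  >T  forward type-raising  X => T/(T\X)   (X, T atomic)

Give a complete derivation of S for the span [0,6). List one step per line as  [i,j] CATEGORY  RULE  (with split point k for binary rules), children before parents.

[0,6] S   <
  [0,1] "found" : S\PP
  [1,6] S\(S\PP)   <
    [1,5] NP   >
      [1,3] NP/(NP\PP)   <
        [1,2] "today" : PP
        [2,3] "gave" : (NP/(NP\PP))\PP
      [3,5] NP\PP   >
        [3,4] "read" : (NP\PP)/N
        [4,5] "some" : N
    [5,6] "here" : (S\(S\PP))\NP

[0,1] S\PP  lex  "found"
[1,2] PP  lex  "today"
[2,3] (NP/(NP\PP))\PP  lex  "gave"
[1,3] NP/(NP\PP)  <  k=2
[3,4] (NP\PP)/N  lex  "read"
[4,5] N  lex  "some"
[3,5] NP\PP  >  k=4
[1,5] NP  >  k=3
[5,6] (S\(S\PP))\NP  lex  "here"
[1,6] S\(S\PP)  <  k=5
[0,6] S  <  k=1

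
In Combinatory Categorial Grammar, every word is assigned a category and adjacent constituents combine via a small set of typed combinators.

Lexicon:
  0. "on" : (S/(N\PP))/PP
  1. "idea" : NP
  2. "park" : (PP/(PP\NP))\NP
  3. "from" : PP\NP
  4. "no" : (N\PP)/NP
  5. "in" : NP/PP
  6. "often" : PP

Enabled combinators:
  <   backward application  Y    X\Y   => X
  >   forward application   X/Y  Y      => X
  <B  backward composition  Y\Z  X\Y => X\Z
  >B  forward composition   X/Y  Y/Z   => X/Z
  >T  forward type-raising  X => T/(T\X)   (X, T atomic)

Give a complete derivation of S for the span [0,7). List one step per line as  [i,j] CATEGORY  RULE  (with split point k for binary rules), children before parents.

[0,1] (S/(N\PP))/PP  lex  "on"
[1,2] NP  lex  "idea"
[2,3] (PP/(PP\NP))\NP  lex  "park"
[1,3] PP/(PP\NP)  <  k=2
[3,4] PP\NP  lex  "from"
[1,4] PP  >  k=3
[0,4] S/(N\PP)  >  k=1
[4,5] (N\PP)/NP  lex  "no"
[5,6] NP/PP  lex  "in"
[6,7] PP  lex  "often"
[5,7] NP  >  k=6
[4,7] N\PP  >  k=5
[0,7] S  >  k=4

[0,7] S   >
  [0,4] S/(N\PP)   >
    [0,1] "on" : (S/(N\PP))/PP
    [1,4] PP   >
      [1,3] PP/(PP\NP)   <
        [1,2] "idea" : NP
        [2,3] "park" : (PP/(PP\NP))\NP
      [3,4] "from" : PP\NP
  [4,7] N\PP   >
    [4,5] "no" : (N\PP)/NP
    [5,7] NP   >
      [5,6] "in" : NP/PP
      [6,7] "often" : PP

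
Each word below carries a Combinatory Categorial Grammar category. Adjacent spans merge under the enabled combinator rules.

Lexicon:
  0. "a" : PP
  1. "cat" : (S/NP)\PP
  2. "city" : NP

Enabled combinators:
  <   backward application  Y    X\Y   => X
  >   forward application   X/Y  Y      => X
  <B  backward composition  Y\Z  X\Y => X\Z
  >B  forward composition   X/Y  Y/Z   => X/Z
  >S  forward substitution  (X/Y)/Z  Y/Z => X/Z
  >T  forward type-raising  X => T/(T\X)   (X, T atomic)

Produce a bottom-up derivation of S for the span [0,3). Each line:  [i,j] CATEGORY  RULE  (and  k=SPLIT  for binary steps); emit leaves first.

[0,3] S   >
  [0,2] S/NP   <
    [0,1] "a" : PP
    [1,2] "cat" : (S/NP)\PP
  [2,3] "city" : NP

[0,1] PP  lex  "a"
[1,2] (S/NP)\PP  lex  "cat"
[0,2] S/NP  <  k=1
[2,3] NP  lex  "city"
[0,3] S  >  k=2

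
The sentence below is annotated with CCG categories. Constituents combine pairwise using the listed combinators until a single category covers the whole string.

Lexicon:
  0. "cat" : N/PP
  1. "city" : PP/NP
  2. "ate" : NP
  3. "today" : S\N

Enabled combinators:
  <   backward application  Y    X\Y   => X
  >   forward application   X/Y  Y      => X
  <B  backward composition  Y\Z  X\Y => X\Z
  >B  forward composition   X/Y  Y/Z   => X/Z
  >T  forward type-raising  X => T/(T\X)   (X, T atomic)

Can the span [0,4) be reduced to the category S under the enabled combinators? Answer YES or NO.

[0,4] S   <
  [0,3] N   >
    [0,2] N/NP   >B
      [0,1] "cat" : N/PP
      [1,2] "city" : PP/NP
    [2,3] "ate" : NP
  [3,4] "today" : S\N

YES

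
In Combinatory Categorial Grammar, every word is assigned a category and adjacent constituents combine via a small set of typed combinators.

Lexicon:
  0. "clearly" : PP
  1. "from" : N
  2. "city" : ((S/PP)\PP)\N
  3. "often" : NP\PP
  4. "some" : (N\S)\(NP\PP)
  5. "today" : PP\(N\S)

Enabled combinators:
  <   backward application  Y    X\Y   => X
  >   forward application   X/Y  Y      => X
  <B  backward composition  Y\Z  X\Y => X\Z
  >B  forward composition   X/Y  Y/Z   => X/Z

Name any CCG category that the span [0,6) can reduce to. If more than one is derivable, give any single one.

[0,6] S   >
  [0,3] S/PP   <
    [0,1] "clearly" : PP
    [1,3] (S/PP)\PP   <
      [1,2] "from" : N
      [2,3] "city" : ((S/PP)\PP)\N
  [3,6] PP   <
    [3,5] N\S   <
      [3,4] "often" : NP\PP
      [4,5] "some" : (N\S)\(NP\PP)
    [5,6] "today" : PP\(N\S)

S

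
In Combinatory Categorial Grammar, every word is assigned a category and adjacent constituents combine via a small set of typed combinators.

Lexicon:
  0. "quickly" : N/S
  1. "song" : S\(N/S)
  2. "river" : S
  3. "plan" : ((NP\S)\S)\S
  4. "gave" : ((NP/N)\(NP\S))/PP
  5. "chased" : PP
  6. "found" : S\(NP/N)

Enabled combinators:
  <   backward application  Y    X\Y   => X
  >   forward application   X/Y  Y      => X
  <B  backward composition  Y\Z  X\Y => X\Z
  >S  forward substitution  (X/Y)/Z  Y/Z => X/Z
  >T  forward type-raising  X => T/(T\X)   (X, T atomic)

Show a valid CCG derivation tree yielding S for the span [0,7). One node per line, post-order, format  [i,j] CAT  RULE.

[0,1] N/S  lex  "quickly"
[1,2] S\(N/S)  lex  "song"
[0,2] S  <  k=1
[2,3] S  lex  "river"
[3,4] ((NP\S)\S)\S  lex  "plan"
[2,4] (NP\S)\S  <  k=3
[0,4] NP\S  <  k=2
[4,5] ((NP/N)\(NP\S))/PP  lex  "gave"
[5,6] PP  lex  "chased"
[4,6] (NP/N)\(NP\S)  >  k=5
[0,6] NP/N  <  k=4
[6,7] S\(NP/N)  lex  "found"
[0,7] S  <  k=6

[0,7] S   <
  [0,6] NP/N   <
    [0,4] NP\S   <
      [0,2] S   <
        [0,1] "quickly" : N/S
        [1,2] "song" : S\(N/S)
      [2,4] (NP\S)\S   <
        [2,3] "river" : S
        [3,4] "plan" : ((NP\S)\S)\S
    [4,6] (NP/N)\(NP\S)   >
      [4,5] "gave" : ((NP/N)\(NP\S))/PP
      [5,6] "chased" : PP
  [6,7] "found" : S\(NP/N)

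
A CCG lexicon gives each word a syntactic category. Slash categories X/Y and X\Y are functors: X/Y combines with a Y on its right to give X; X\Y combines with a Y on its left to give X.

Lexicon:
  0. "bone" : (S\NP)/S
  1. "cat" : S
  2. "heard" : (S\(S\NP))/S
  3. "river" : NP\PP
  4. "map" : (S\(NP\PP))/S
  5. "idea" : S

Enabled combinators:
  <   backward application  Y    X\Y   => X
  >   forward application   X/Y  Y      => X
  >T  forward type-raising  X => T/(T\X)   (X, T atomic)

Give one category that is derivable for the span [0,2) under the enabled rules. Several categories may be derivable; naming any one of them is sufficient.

[0,6] S   <
  [0,2] S\NP   >
    [0,1] "bone" : (S\NP)/S
    [1,2] "cat" : S
  [2,6] S\(S\NP)   >
    [2,3] "heard" : (S\(S\NP))/S
    [3,6] S   <
      [3,4] "river" : NP\PP
      [4,6] S\(NP\PP)   >
        [4,5] "map" : (S\(NP\PP))/S
        [5,6] "idea" : S

S\NP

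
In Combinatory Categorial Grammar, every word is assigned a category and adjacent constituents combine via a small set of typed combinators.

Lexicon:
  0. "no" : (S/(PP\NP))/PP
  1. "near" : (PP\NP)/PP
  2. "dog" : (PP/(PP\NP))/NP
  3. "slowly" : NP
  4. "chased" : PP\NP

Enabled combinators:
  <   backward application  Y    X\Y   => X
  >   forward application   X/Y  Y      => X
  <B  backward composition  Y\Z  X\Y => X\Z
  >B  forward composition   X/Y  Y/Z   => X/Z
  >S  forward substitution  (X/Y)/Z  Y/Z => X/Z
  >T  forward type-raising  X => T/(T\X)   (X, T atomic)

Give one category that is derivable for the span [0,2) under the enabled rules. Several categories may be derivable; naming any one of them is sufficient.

S/PP

[0,5] S   >
  [0,2] S/PP   >S
    [0,1] "no" : (S/(PP\NP))/PP
    [1,2] "near" : (PP\NP)/PP
  [2,5] PP   >
    [2,4] PP/(PP\NP)   >
      [2,3] "dog" : (PP/(PP\NP))/NP
      [3,4] "slowly" : NP
    [4,5] "chased" : PP\NP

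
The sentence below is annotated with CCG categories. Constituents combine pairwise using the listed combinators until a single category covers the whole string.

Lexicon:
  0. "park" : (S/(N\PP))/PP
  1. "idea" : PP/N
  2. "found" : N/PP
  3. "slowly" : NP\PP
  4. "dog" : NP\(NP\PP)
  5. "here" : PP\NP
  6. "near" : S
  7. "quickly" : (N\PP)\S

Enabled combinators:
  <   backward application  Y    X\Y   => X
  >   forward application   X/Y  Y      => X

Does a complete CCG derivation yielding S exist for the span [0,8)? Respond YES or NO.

YES

[0,8] S   >
  [0,6] S/(N\PP)   >
    [0,1] "park" : (S/(N\PP))/PP
    [1,6] PP   >
      [1,2] "idea" : PP/N
      [2,6] N   >
        [2,3] "found" : N/PP
        [3,6] PP   <
          [3,5] NP   <
            [3,4] "slowly" : NP\PP
            [4,5] "dog" : NP\(NP\PP)
          [5,6] "here" : PP\NP
  [6,8] N\PP   <
    [6,7] "near" : S
    [7,8] "quickly" : (N\PP)\S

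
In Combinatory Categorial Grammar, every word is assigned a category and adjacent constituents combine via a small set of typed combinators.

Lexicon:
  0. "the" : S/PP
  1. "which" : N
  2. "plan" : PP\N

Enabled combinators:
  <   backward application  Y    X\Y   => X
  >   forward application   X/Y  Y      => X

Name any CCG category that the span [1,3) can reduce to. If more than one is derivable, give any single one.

[0,3] S   >
  [0,1] "the" : S/PP
  [1,3] PP   <
    [1,2] "which" : N
    [2,3] "plan" : PP\N

PP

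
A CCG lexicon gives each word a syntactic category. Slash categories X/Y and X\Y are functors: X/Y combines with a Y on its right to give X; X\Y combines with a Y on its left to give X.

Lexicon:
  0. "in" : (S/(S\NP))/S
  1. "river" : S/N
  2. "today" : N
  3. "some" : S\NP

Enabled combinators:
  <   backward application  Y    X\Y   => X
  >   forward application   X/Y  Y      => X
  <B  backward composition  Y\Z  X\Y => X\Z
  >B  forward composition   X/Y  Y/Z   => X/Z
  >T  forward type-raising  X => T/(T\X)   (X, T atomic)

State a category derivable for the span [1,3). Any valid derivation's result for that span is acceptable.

S

[0,4] S   >
  [0,3] S/(S\NP)   >
    [0,1] "in" : (S/(S\NP))/S
    [1,3] S   >
      [1,2] "river" : S/N
      [2,3] "today" : N
  [3,4] "some" : S\NP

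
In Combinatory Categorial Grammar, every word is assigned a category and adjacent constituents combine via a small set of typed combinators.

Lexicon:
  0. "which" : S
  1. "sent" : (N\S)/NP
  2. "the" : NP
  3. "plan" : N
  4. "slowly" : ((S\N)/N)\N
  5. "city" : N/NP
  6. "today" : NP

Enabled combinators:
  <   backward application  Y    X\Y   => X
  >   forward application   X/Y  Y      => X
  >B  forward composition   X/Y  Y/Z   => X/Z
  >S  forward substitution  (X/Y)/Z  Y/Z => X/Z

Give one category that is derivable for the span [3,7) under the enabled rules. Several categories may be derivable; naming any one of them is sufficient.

[0,7] S   <
  [0,3] N   <
    [0,1] "which" : S
    [1,3] N\S   >
      [1,2] "sent" : (N\S)/NP
      [2,3] "the" : NP
  [3,7] S\N   >
    [3,5] (S\N)/N   <
      [3,4] "plan" : N
      [4,5] "slowly" : ((S\N)/N)\N
    [5,7] N   >
      [5,6] "city" : N/NP
      [6,7] "today" : NP

S\N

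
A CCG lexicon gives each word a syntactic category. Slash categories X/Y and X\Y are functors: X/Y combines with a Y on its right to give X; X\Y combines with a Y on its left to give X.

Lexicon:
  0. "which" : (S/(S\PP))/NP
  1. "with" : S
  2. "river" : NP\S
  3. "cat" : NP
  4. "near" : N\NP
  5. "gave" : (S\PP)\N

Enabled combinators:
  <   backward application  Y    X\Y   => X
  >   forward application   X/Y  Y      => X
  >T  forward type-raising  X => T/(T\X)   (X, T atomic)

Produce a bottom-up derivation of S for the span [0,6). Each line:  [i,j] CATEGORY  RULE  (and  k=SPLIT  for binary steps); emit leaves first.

[0,1] (S/(S\PP))/NP  lex  "which"
[1,2] S  lex  "with"
[1,2] NP/(NP\S)  >T
[2,3] NP\S  lex  "river"
[1,3] NP  >  k=2
[0,3] S/(S\PP)  >  k=1
[3,4] NP  lex  "cat"
[3,4] N/(N\NP)  >T
[4,5] N\NP  lex  "near"
[3,5] N  >  k=4
[5,6] (S\PP)\N  lex  "gave"
[3,6] S\PP  <  k=5
[0,6] S  >  k=3

[0,6] S   >
  [0,3] S/(S\PP)   >
    [0,1] "which" : (S/(S\PP))/NP
    [1,3] NP   >
      [1,2] NP/(NP\S)   >T
        [1,2] "with" : S
      [2,3] "river" : NP\S
  [3,6] S\PP   <
    [3,5] N   >
      [3,4] N/(N\NP)   >T
        [3,4] "cat" : NP
      [4,5] "near" : N\NP
    [5,6] "gave" : (S\PP)\N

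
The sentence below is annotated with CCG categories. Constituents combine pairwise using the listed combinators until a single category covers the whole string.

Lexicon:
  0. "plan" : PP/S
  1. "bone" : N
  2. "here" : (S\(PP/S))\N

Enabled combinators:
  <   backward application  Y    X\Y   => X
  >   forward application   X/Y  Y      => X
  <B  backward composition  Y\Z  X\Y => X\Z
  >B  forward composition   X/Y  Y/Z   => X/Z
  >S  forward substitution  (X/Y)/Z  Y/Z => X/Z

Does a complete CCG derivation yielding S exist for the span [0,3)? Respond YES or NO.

[0,3] S   <
  [0,1] "plan" : PP/S
  [1,3] S\(PP/S)   <
    [1,2] "bone" : N
    [2,3] "here" : (S\(PP/S))\N

YES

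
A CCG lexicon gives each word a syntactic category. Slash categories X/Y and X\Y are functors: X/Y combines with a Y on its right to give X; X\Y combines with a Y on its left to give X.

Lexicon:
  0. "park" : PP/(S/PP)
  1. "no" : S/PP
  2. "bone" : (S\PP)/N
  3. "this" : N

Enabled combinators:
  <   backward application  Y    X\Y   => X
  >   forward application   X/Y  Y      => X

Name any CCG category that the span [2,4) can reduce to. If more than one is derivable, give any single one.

[0,4] S   <
  [0,2] PP   >
    [0,1] "park" : PP/(S/PP)
    [1,2] "no" : S/PP
  [2,4] S\PP   >
    [2,3] "bone" : (S\PP)/N
    [3,4] "this" : N

S\PP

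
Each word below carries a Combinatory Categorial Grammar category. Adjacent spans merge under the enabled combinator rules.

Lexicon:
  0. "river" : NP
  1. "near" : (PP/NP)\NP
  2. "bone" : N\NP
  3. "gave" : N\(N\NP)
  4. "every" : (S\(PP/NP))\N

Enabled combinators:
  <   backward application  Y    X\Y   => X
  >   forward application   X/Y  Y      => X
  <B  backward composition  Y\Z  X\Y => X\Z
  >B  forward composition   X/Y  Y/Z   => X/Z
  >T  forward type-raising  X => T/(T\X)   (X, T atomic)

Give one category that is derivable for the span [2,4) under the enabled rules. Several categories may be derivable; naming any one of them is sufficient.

N

[0,5] S   >
  [0,1] S/(S\NP)   >T
    [0,1] "river" : NP
  [1,5] S\NP   <B
    [1,2] "near" : (PP/NP)\NP
    [2,5] S\(PP/NP)   <
      [2,4] N   <
        [2,3] "bone" : N\NP
        [3,4] "gave" : N\(N\NP)
      [4,5] "every" : (S\(PP/NP))\N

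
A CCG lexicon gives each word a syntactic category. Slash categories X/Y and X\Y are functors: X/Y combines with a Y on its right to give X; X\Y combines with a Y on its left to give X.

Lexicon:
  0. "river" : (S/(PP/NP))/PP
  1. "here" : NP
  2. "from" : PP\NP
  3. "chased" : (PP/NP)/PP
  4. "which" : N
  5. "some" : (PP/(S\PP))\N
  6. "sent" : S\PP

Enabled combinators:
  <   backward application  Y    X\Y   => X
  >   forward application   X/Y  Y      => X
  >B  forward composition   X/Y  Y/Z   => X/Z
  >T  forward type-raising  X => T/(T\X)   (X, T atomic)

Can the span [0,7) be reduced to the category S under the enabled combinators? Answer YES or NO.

[0,7] S   >
  [0,4] S/PP   >B
    [0,3] S/(PP/NP)   >
      [0,1] "river" : (S/(PP/NP))/PP
      [1,3] PP   >
        [1,2] PP/(PP\NP)   >T
          [1,2] "here" : NP
        [2,3] "from" : PP\NP
    [3,4] "chased" : (PP/NP)/PP
  [4,7] PP   >
    [4,6] PP/(S\PP)   <
      [4,5] "which" : N
      [5,6] "some" : (PP/(S\PP))\N
    [6,7] "sent" : S\PP

YES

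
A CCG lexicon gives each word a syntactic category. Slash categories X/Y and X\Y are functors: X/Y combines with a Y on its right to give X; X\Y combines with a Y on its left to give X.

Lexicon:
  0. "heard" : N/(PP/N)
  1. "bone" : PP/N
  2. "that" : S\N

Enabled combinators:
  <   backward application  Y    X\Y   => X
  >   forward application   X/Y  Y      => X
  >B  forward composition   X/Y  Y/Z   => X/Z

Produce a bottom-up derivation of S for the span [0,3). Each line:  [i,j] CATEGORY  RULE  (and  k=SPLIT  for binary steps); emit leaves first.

[0,1] N/(PP/N)  lex  "heard"
[1,2] PP/N  lex  "bone"
[0,2] N  >  k=1
[2,3] S\N  lex  "that"
[0,3] S  <  k=2

[0,3] S   <
  [0,2] N   >
    [0,1] "heard" : N/(PP/N)
    [1,2] "bone" : PP/N
  [2,3] "that" : S\N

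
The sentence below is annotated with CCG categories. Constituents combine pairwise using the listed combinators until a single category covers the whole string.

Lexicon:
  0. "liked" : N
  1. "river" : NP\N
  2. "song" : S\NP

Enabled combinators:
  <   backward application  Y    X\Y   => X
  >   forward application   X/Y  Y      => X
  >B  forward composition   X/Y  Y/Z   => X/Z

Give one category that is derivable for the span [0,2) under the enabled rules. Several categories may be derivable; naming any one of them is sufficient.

[0,3] S   <
  [0,2] NP   <
    [0,1] "liked" : N
    [1,2] "river" : NP\N
  [2,3] "song" : S\NP

NP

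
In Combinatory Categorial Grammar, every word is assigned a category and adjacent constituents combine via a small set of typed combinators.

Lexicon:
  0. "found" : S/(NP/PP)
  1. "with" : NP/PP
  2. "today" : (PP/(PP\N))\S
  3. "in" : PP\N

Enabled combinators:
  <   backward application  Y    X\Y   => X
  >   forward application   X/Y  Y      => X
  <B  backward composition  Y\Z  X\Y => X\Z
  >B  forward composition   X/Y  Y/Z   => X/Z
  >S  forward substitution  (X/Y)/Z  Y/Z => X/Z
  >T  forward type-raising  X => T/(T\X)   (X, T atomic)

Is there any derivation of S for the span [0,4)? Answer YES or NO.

S/(NP/PP) NP/PP (PP/(PP\N))\S PP\N
CKY chart[0,4] = {N/(N\PP), NP/(NP\PP), PP, PP/(PP\PP), S/(S\PP)}; S ∉ chart

NO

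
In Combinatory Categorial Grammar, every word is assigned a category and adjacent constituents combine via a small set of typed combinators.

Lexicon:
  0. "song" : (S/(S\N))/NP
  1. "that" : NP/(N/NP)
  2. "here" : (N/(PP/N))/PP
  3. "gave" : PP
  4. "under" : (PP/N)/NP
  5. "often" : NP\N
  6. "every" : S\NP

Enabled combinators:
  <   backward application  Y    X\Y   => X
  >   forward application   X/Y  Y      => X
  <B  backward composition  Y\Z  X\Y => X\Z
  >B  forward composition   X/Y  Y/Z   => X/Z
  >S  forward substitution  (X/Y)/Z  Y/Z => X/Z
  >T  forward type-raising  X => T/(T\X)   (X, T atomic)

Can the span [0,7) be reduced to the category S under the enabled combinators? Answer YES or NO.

[0,7] S   >
  [0,5] S/(S\N)   >
    [0,1] "song" : (S/(S\N))/NP
    [1,5] NP   >
      [1,2] "that" : NP/(N/NP)
      [2,5] N/NP   >B
        [2,4] N/(PP/N)   >
          [2,3] "here" : (N/(PP/N))/PP
          [3,4] "gave" : PP
        [4,5] "under" : (PP/N)/NP
  [5,7] S\N   <B
    [5,6] "often" : NP\N
    [6,7] "every" : S\NP

YES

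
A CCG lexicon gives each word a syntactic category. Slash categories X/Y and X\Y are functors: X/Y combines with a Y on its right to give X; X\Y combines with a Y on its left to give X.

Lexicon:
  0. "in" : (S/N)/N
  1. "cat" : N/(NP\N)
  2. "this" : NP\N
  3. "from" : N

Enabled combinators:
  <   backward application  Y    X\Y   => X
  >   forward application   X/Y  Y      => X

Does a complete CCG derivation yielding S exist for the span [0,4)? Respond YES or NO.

YES

[0,4] S   >
  [0,3] S/N   >
    [0,1] "in" : (S/N)/N
    [1,3] N   >
      [1,2] "cat" : N/(NP\N)
      [2,3] "this" : NP\N
  [3,4] "from" : N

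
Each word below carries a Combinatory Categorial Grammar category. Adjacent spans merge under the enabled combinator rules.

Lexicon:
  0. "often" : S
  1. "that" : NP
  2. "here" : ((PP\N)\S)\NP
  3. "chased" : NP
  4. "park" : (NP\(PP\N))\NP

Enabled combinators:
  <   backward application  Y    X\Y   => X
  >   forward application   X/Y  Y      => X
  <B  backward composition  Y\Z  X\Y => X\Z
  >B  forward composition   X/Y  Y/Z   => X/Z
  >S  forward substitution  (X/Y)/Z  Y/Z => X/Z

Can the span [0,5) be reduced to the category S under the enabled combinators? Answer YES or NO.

S NP ((PP\N)\S)\NP NP (NP\(PP\N))\NP
CKY chart[0,5] = {NP}; S ∉ chart

NO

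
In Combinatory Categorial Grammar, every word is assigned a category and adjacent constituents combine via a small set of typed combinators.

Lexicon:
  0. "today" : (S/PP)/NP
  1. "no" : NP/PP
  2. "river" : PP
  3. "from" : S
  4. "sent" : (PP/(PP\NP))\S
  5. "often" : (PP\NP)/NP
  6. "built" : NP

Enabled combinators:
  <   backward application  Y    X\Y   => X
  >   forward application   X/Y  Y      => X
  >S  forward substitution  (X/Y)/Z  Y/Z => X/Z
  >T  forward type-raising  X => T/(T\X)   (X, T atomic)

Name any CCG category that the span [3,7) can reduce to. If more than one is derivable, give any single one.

PP

[0,7] S   >
  [0,3] S/PP   >
    [0,1] "today" : (S/PP)/NP
    [1,3] NP   >
      [1,2] "no" : NP/PP
      [2,3] "river" : PP
  [3,7] PP   >
    [3,5] PP/(PP\NP)   <
      [3,4] "from" : S
      [4,5] "sent" : (PP/(PP\NP))\S
    [5,7] PP\NP   >
      [5,6] "often" : (PP\NP)/NP
      [6,7] "built" : NP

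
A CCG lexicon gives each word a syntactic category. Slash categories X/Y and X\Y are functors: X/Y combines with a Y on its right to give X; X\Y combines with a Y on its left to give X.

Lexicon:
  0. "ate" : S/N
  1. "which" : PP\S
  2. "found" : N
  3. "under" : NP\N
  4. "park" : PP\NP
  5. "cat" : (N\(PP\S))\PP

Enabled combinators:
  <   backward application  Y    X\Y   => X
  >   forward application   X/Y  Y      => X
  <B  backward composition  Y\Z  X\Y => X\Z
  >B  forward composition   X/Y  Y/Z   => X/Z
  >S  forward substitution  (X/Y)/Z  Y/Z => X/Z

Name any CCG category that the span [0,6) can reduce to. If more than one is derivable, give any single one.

[0,6] S   >
  [0,1] "ate" : S/N
  [1,6] N   <
    [1,2] "which" : PP\S
    [2,6] N\(PP\S)   <
      [2,5] PP   <
        [2,3] "found" : N
        [3,5] PP\N   <B
          [3,4] "under" : NP\N
          [4,5] "park" : PP\NP
      [5,6] "cat" : (N\(PP\S))\PP

S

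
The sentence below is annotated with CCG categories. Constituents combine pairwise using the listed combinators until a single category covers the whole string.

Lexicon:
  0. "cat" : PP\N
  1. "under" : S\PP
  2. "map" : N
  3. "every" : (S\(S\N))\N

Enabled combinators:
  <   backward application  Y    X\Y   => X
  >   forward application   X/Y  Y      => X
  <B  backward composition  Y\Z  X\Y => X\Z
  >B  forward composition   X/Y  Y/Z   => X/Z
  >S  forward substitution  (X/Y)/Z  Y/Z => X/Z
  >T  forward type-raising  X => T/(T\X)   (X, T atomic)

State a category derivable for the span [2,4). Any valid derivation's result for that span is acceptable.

[0,4] S   <
  [0,2] S\N   <B
    [0,1] "cat" : PP\N
    [1,2] "under" : S\PP
  [2,4] S\(S\N)   <
    [2,3] "map" : N
    [3,4] "every" : (S\(S\N))\N

S\(S\N)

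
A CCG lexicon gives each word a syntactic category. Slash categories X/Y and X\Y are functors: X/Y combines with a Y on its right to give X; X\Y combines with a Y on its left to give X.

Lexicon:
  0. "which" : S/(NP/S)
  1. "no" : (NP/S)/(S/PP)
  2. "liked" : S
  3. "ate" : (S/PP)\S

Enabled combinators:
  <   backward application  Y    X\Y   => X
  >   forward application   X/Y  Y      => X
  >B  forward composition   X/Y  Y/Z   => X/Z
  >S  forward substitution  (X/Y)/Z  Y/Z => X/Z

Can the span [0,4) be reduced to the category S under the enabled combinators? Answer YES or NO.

YES

[0,4] S   >
  [0,1] "which" : S/(NP/S)
  [1,4] NP/S   >
    [1,2] "no" : (NP/S)/(S/PP)
    [2,4] S/PP   <
      [2,3] "liked" : S
      [3,4] "ate" : (S/PP)\S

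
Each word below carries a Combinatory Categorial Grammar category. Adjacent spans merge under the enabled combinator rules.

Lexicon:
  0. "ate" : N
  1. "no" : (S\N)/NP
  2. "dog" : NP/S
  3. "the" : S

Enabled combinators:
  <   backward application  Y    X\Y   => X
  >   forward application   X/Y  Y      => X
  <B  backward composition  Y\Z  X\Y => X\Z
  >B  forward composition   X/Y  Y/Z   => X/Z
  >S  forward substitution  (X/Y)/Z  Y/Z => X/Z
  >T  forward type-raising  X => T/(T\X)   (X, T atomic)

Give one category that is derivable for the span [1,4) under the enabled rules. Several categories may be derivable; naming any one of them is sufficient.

S\N

[0,4] S   <
  [0,1] "ate" : N
  [1,4] S\N   >
    [1,2] "no" : (S\N)/NP
    [2,4] NP   >
      [2,3] "dog" : NP/S
      [3,4] "the" : S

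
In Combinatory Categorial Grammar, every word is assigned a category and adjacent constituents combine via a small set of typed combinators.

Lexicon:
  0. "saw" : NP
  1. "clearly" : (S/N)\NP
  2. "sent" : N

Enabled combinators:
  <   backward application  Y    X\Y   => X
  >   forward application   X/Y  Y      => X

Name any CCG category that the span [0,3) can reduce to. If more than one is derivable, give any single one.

S

[0,3] S   >
  [0,2] S/N   <
    [0,1] "saw" : NP
    [1,2] "clearly" : (S/N)\NP
  [2,3] "sent" : N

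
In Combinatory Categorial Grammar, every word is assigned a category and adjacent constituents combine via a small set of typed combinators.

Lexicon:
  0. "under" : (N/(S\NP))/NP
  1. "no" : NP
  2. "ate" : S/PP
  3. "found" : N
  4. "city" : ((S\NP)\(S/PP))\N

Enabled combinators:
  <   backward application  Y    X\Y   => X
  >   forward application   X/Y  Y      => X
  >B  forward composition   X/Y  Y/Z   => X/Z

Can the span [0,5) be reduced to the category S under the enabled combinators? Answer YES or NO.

NO

(N/(S\NP))/NP NP S/PP N ((S\NP)\(S/PP))\N
CKY chart[0,5] = {N}; S ∉ chart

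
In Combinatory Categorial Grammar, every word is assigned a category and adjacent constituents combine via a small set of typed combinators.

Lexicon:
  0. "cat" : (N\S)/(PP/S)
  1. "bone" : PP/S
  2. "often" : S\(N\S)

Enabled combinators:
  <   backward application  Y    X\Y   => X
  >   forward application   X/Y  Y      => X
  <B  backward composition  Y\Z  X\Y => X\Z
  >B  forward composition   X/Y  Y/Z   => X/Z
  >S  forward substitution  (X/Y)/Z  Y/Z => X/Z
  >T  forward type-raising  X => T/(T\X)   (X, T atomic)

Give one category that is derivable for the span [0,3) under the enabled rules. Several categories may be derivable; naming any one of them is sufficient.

[0,3] S   <
  [0,2] N\S   >
    [0,1] "cat" : (N\S)/(PP/S)
    [1,2] "bone" : PP/S
  [2,3] "often" : S\(N\S)

S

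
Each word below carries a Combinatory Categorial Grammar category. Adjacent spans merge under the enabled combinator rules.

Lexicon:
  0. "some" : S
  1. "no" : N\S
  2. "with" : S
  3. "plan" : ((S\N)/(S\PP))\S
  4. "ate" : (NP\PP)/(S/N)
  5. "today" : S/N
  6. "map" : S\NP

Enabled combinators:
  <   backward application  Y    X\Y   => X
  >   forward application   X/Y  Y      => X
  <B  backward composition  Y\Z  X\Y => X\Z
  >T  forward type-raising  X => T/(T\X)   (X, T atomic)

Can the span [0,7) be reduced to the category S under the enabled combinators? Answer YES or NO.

[0,7] S   <
  [0,2] N   <
    [0,1] "some" : S
    [1,2] "no" : N\S
  [2,7] S\N   >
    [2,4] (S\N)/(S\PP)   <
      [2,3] "with" : S
      [3,4] "plan" : ((S\N)/(S\PP))\S
    [4,7] S\PP   <B
      [4,6] NP\PP   >
        [4,5] "ate" : (NP\PP)/(S/N)
        [5,6] "today" : S/N
      [6,7] "map" : S\NP

YES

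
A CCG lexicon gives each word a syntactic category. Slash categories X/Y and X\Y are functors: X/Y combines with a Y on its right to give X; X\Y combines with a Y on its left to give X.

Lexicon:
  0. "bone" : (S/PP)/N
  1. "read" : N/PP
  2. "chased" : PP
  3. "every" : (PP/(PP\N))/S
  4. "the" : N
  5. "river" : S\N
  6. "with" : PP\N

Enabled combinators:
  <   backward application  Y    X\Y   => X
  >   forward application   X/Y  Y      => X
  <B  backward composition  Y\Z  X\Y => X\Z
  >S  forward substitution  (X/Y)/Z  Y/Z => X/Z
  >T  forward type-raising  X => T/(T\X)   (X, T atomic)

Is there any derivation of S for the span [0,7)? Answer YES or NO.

[0,7] S   >
  [0,3] S/PP   >
    [0,1] "bone" : (S/PP)/N
    [1,3] N   >
      [1,2] "read" : N/PP
      [2,3] "chased" : PP
  [3,7] PP   >
    [3,6] PP/(PP\N)   >
      [3,4] "every" : (PP/(PP\N))/S
      [4,6] S   <
        [4,5] "the" : N
        [5,6] "river" : S\N
    [6,7] "with" : PP\N

YES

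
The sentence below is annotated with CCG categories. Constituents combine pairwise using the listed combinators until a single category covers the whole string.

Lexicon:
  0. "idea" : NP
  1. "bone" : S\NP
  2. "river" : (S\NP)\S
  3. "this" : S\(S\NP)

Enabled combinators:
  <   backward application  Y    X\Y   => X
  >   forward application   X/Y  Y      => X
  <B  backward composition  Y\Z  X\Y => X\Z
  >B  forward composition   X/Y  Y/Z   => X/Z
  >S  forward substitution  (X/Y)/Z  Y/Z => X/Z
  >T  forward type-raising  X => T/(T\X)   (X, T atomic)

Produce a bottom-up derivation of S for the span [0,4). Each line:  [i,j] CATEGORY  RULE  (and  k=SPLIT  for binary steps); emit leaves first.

[0,1] NP  lex  "idea"
[0,1] S/(S\NP)  >T
[1,2] S\NP  lex  "bone"
[0,2] S  >  k=1
[2,3] (S\NP)\S  lex  "river"
[0,3] S\NP  <  k=2
[3,4] S\(S\NP)  lex  "this"
[0,4] S  <  k=3

[0,4] S   <
  [0,3] S\NP   <
    [0,2] S   >
      [0,1] S/(S\NP)   >T
        [0,1] "idea" : NP
      [1,2] "bone" : S\NP
    [2,3] "river" : (S\NP)\S
  [3,4] "this" : S\(S\NP)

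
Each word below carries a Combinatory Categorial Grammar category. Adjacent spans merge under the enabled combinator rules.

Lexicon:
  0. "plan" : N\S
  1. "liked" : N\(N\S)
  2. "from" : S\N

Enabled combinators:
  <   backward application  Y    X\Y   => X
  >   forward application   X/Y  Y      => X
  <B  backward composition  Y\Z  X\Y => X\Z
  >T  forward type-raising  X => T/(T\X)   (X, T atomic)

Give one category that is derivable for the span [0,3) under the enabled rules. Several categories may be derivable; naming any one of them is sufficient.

S

[0,3] S   <
  [0,2] N   <
    [0,1] "plan" : N\S
    [1,2] "liked" : N\(N\S)
  [2,3] "from" : S\N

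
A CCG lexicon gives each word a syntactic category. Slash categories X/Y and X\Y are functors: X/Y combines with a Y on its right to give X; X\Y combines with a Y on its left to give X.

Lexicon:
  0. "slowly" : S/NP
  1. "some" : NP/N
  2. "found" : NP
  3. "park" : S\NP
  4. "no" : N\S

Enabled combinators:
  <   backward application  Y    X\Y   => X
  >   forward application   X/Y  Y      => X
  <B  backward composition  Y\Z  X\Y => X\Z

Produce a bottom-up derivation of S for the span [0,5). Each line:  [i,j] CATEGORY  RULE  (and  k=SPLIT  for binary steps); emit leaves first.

[0,1] S/NP  lex  "slowly"
[1,2] NP/N  lex  "some"
[2,3] NP  lex  "found"
[3,4] S\NP  lex  "park"
[2,4] S  <  k=3
[4,5] N\S  lex  "no"
[2,5] N  <  k=4
[1,5] NP  >  k=2
[0,5] S  >  k=1

[0,5] S   >
  [0,1] "slowly" : S/NP
  [1,5] NP   >
    [1,2] "some" : NP/N
    [2,5] N   <
      [2,4] S   <
        [2,3] "found" : NP
        [3,4] "park" : S\NP
      [4,5] "no" : N\S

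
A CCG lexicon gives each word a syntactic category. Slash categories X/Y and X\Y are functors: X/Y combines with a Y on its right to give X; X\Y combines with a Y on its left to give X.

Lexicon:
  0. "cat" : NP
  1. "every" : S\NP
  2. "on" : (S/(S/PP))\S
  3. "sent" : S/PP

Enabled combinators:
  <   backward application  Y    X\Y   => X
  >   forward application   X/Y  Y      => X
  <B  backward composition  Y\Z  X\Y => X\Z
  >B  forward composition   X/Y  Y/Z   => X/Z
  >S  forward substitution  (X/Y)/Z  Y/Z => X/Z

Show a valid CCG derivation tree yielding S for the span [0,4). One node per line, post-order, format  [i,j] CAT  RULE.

[0,1] NP  lex  "cat"
[1,2] S\NP  lex  "every"
[0,2] S  <  k=1
[2,3] (S/(S/PP))\S  lex  "on"
[0,3] S/(S/PP)  <  k=2
[3,4] S/PP  lex  "sent"
[0,4] S  >  k=3

[0,4] S   >
  [0,3] S/(S/PP)   <
    [0,2] S   <
      [0,1] "cat" : NP
      [1,2] "every" : S\NP
    [2,3] "on" : (S/(S/PP))\S
  [3,4] "sent" : S/PP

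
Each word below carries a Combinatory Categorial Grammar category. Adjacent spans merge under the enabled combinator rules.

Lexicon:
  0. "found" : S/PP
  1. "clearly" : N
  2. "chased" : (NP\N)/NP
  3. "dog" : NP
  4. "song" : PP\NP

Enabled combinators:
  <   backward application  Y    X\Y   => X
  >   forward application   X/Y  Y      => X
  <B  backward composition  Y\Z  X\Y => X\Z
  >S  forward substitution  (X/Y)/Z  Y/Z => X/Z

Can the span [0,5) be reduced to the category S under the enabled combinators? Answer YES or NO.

[0,5] S   >
  [0,1] "found" : S/PP
  [1,5] PP   <
    [1,4] NP   <
      [1,2] "clearly" : N
      [2,4] NP\N   >
        [2,3] "chased" : (NP\N)/NP
        [3,4] "dog" : NP
    [4,5] "song" : PP\NP

YES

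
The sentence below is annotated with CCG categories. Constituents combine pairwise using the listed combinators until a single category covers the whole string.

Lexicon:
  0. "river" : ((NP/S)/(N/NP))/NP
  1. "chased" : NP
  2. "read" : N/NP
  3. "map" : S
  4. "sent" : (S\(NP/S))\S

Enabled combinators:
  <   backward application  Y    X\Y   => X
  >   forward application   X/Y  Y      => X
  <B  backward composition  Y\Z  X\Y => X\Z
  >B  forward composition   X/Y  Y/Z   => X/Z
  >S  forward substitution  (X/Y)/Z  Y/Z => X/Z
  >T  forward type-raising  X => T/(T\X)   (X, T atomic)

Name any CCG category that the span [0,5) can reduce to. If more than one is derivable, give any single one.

S

[0,5] S   <
  [0,3] NP/S   >
    [0,2] (NP/S)/(N/NP)   >
      [0,1] "river" : ((NP/S)/(N/NP))/NP
      [1,2] "chased" : NP
    [2,3] "read" : N/NP
  [3,5] S\(NP/S)   <
    [3,4] "map" : S
    [4,5] "sent" : (S\(NP/S))\S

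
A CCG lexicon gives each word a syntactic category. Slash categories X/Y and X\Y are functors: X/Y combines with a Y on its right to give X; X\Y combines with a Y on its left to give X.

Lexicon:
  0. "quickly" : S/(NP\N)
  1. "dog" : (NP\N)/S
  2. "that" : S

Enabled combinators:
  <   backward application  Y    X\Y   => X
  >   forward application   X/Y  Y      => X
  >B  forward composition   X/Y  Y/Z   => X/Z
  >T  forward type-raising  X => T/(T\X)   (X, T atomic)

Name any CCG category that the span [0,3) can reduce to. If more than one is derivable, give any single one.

[0,3] S   >
  [0,1] "quickly" : S/(NP\N)
  [1,3] NP\N   >
    [1,2] "dog" : (NP\N)/S
    [2,3] "that" : S

S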